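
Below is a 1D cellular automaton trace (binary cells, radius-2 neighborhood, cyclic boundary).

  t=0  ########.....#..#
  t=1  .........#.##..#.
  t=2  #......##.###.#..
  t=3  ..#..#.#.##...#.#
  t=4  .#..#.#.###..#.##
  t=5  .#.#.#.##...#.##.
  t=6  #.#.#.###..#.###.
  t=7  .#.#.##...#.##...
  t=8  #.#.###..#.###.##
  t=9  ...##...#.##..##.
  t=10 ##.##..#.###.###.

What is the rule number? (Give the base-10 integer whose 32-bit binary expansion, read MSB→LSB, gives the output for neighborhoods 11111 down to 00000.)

  nb #####: next=.  (t=0,i=1, bit31=0)
  nb ####.: next=.  (t=0,i=6, bit30=0)
  nb ###.#: next=.  (t=2,i=12, bit29=0)
  nb ###..: next=.  (t=0,i=7, bit28=0)
  nb ##.##: next=#  (t=2,i=9, bit27=1)
  nb ##.#.: next=.  (t=2,i=13, bit26=0)
  nb ##..#: next=.  (t=1,i=13, bit25=0)
  nb ##...: next=.  (t=0,i=8, bit24=0)
  nb #.###: next=#  (t=2,i=10, bit23=1)
  nb #.##.: next=#  (t=1,i=11, bit22=1)
  nb #.#.#: next=.  (t=3,i=7, bit21=0)
  nb #.#..: next=#  (t=2,i=14, bit20=1)
  nb #..##: next=#  (t=0,i=15, bit19=1)
  nb #..#.: next=#  (t=1,i=14, bit18=1)
  nb #...#: next=.  (t=3,i=12, bit17=0)
  nb #....: next=#  (t=0,i=9, bit16=1)
  nb .####: next=.  (t=0,i=0, bit15=0)
  nb .###.: next=.  (t=2,i=11, bit14=0)
  nb .##.#: next=.  (t=2,i=8, bit13=0)
  nb .##..: next=#  (t=1,i=12, bit12=1)
  nb .#.##: next=#  (t=1,i=10, bit11=1)
  nb .#.#.: next=#  (t=3,i=6, bit10=1)
  nb .#..#: next=.  (t=0,i=14, bit9=0)
  nb .#...: next=.  (t=1,i=16, bit8=0)
  nb ..###: next=.  (t=0,i=16, bit7=0)
  nb ..##.: next=#  (t=2,i=7, bit6=1)
  nb ..#.#: next=.  (t=1,i=9, bit5=0)
  nb ..#..: next=.  (t=0,i=13, bit4=0)
  nb ...##: next=.  (t=2,i=6, bit3=0)
  nb ...#.: next=#  (t=0,i=12, bit2=1)
  nb ....#: next=#  (t=0,i=11, bit1=1)
  nb .....: next=.  (t=0,i=10, bit0=0)
  bits 00001000110111010001110001000110 = 148708422

148708422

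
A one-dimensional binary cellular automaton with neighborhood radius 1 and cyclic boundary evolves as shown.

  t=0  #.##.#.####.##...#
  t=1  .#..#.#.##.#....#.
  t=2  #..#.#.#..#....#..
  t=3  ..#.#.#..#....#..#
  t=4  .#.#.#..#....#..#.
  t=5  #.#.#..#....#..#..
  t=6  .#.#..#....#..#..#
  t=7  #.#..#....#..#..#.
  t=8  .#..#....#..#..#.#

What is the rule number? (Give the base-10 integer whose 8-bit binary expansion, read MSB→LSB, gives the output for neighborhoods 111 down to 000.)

  nb ###: next=#  (t=0,i=8, bit7=1)
  nb ##.: next=.  (t=0,i=0, bit6=0)
  nb #.#: next=#  (t=0,i=1, bit5=1)
  nb #..: next=.  (t=0,i=14, bit4=0)
  nb .##: next=.  (t=0,i=2, bit3=0)
  nb .#.: next=.  (t=0,i=5, bit2=0)
  nb ..#: next=#  (t=0,i=16, bit1=1)
  nb ...: next=.  (t=0,i=15, bit0=0)
  bits 10100010 = 162

162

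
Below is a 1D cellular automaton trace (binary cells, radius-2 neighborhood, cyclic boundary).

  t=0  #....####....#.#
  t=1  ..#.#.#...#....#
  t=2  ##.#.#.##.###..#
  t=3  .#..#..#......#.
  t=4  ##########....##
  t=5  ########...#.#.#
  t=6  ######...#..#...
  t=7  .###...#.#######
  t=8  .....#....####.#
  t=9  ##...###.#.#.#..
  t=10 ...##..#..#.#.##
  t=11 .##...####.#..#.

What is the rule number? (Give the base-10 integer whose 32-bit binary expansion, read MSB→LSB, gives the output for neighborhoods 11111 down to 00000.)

2689566488

  #####|#  b31=1 t=4,i=0
  ####.|.  b30=0 t=0,i=7
  ###.#|#  b29=1 t=2,i=1
  ###..|.  b28=0 t=0,i=8
  ##.##|.  b27=0 t=2,i=9
  ##.#.|.  b26=0 t=2,i=2
  ##..#|.  b25=0 t=2,i=13
  ##...|.  b24=0 t=0,i=1
  #.###|.  b23=0 t=2,i=10
  #.##.|#  b22=1 t=0,i=15
  #.#.#|.  b21=0 t=1,i=4
  #.#..|.  b20=0 t=1,i=6
  #..##|#  b19=1 t=2,i=14
  #..#.|#  b18=1 t=1,i=1
  #...#|#  b17=1 t=1,i=8
  #....|#  b16=1 t=0,i=2
  .####|#  b15=1 t=0,i=6
  .###.|.  b14=0 t=2,i=0
  .##.#|.  b13=0 t=2,i=8
  .##..|.  b12=0 t=0,i=0
  .#.##|.  b11=0 t=0,i=14
  .#.#.|#  b10=1 t=1,i=3
  .#..#|#  b9=1 t=1,i=0
  .#...|#  b8=1 t=1,i=7
  ..###|.  b7=0 t=0,i=5
  ..##.|.  b6=0 t=9,i=0
  ..#.#|.  b5=0 t=0,i=13
  ..#..|#  b4=1 t=1,i=10
  ...##|#  b3=1 t=0,i=4
  ...#.|.  b2=0 t=0,i=12
  ....#|.  b1=0 t=0,i=3
  .....|.  b0=0 t=3,i=10
  bits 10100000010011111000011100011000 = 2689566488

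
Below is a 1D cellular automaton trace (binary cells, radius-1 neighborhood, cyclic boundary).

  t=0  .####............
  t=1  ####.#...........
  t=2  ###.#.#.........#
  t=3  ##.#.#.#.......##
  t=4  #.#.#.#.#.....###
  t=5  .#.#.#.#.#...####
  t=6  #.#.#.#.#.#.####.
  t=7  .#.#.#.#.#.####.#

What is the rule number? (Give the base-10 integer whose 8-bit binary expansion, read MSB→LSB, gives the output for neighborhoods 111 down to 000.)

  [7] ### => #  t=0,i=2
  [6] ##. => .  t=0,i=4
  [5] #.# => #  t=1,i=4
  [4] #.. => #  t=0,i=5
  [3] .## => #  t=0,i=1
  [2] .#. => .  t=1,i=5
  [1] ..# => #  t=0,i=0
  [0] ... => .  t=0,i=6
  bits 10111010 = 186

186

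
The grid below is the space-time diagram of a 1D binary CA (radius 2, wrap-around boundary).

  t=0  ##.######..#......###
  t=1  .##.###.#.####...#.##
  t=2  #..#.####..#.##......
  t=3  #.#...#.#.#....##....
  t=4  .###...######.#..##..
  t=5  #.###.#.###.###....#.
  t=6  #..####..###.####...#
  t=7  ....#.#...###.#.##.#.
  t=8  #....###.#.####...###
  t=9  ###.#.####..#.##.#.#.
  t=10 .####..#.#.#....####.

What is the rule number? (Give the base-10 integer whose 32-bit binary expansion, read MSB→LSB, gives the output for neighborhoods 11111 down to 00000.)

  [31] ##### => #  t=0,i=5
  [30] ####. => .  t=0,i=0
  [29] ###.# => #  t=0,i=1
  [28] ###.. => #  t=0,i=8
  [27] ##.## => #  t=0,i=2
  [26] ##.#. => #  t=1,i=7
  [25] ##..# => .  t=0,i=9
  [24] ##... => #  t=1,i=14
  [23] #.### => .  t=0,i=3
  [22] #.##. => .  t=1,i=1
  [21] #.#.# => #  t=1,i=8
  [20] #.#.. => #  t=3,i=2
  [19] #..## => .  t=4,i=16
  [18] #..#. => #  t=0,i=10
  [17] #...# => .  t=1,i=15
  [16] #.... => #  t=0,i=13
  [15] .#### => #  t=0,i=4
  [14] .###. => #  t=1,i=5
  [13] .##.# => .  t=1,i=2
  [12] .##.. => .  t=2,i=14
  [11] .#.## => .  t=1,i=9
  [10] .#.#. => #  t=3,i=1
  [9] .#..# => .  t=2,i=1
  [8] .#... => #  t=0,i=12
  [7] ..### => .  t=0,i=18
  [6] ..##. => .  t=3,i=15
  [5] ..#.# => .  t=1,i=17
  [4] ..#.. => #  t=0,i=11
  [3] ...## => #  t=0,i=17
  [2] ...#. => .  t=1,i=16
  [1] ....# => .  t=0,i=16
  [0] ..... => .  t=0,i=14
  bits 10111101001101011100010100011000 = 3174417688

3174417688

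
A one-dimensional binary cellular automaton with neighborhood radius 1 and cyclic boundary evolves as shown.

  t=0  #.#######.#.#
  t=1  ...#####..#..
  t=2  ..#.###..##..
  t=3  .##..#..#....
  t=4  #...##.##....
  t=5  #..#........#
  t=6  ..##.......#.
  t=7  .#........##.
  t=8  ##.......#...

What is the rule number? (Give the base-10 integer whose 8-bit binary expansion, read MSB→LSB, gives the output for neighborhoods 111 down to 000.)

134

  [7] ### => #  t=0,i=3
  [6] ##. => .  t=0,i=0
  [5] #.# => .  t=0,i=1
  [4] #.. => .  t=1,i=8
  [3] .## => .  t=0,i=2
  [2] .#. => #  t=0,i=10
  [1] ..# => #  t=1,i=2
  [0] ... => .  t=1,i=0
  bits 10000110 = 134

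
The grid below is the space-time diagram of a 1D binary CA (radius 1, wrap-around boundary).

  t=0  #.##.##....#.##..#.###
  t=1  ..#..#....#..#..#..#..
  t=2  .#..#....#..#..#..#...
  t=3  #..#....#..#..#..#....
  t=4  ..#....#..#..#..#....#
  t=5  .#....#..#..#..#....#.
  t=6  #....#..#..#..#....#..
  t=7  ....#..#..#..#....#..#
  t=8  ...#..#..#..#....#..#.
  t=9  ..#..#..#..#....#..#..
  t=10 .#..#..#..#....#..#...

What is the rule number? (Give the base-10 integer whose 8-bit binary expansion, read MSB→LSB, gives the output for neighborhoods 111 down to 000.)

10

  ###|.  b7=0 t=0,i=20
  ##.|.  b6=0 t=0,i=0
  #.#|.  b5=0 t=0,i=1
  #..|.  b4=0 t=0,i=7
  .##|#  b3=1 t=0,i=2
  .#.|.  b2=0 t=0,i=11
  ..#|#  b1=1 t=0,i=10
  ...|.  b0=0 t=0,i=8
  bits 00001010 = 10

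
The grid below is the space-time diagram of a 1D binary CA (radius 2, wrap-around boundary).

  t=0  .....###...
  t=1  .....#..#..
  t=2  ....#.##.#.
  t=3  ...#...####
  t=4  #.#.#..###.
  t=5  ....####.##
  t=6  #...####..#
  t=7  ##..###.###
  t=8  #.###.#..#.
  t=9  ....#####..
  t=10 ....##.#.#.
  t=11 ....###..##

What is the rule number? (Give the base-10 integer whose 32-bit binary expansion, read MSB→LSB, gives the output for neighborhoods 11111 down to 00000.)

  [31] ##### => .  t=7,i=10
  [30] ####. => #  t=3,i=9
  [29] ###.# => #  t=4,i=9
  [28] ###.. => .  t=0,i=7
  [27] ##.## => .  t=5,i=8
  [26] ##.#. => #  t=2,i=8
  [25] ##..# => #  t=6,i=8
  [24] ##... => #  t=0,i=8
  [23] #.### => .  t=7,i=8
  [22] #.##. => .  t=2,i=6
  [21] #.#.# => .  t=4,i=0
  [20] #.#.. => #  t=2,i=9
  [19] #..## => #  t=4,i=6
  [18] #..#. => #  t=1,i=7
  [17] #...# => .  t=3,i=1
  [16] #.... => .  t=0,i=9
  [15] .#### => #  t=3,i=8
  [14] .###. => .  t=0,i=6
  [13] .##.# => #  t=2,i=7
  [12] .##.. => #  t=5,i=10
  [11] .#.## => .  t=2,i=5
  [10] .#.#. => .  t=4,i=1
  [9] .#..# => #  t=1,i=6
  [8] .#... => #  t=1,i=9
  [7] ..### => #  t=0,i=5
  [6] ..##. => #  t=6,i=10
  [5] ..#.# => .  t=2,i=4
  [4] ..#.. => .  t=1,i=5
  [3] ...## => .  t=0,i=4
  [2] ...#. => #  t=1,i=4
  [1] ....# => .  t=0,i=3
  [0] ..... => .  t=0,i=0
  bits 01100111000111001011001111000100 = 1729934276

1729934276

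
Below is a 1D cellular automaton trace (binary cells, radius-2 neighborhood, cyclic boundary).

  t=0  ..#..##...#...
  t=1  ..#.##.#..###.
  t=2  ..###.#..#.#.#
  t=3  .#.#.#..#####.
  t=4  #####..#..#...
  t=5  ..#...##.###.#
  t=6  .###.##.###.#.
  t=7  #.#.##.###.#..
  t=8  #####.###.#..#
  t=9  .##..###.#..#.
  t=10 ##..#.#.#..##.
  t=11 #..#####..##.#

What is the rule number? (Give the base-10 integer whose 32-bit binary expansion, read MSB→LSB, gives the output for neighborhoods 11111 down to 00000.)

  ##### -> #   bit 31 = 1  t=3,i=10
  ####. -> .   bit 30 = 0  t=3,i=11
  ###.# -> .   bit 29 = 0  t=2,i=4
  ###.. -> .   bit 28 = 0  t=1,i=12
  ##.## -> #   bit 27 = 1  t=5,i=8
  ##.#. -> #   bit 26 = 1  t=1,i=6
  ##..# -> .   bit 25 = 0  t=3,i=13
  ##... -> #   bit 24 = 1  t=0,i=7
  #.### -> #   bit 23 = 1  t=5,i=9
  #.##. -> #   bit 22 = 1  t=1,i=4
  #.#.# -> #   bit 21 = 1  t=2,i=11
  #.#.. -> .   bit 20 = 0  t=1,i=7
  #..## -> #   bit 19 = 1  t=0,i=4
  #..#. -> #   bit 18 = 1  t=2,i=8
  #...# -> .   bit 17 = 0  t=0,i=8
  #.... -> #   bit 16 = 1  t=0,i=12
  .#### -> .   bit 15 = 0  t=3,i=9
  .###. -> #   bit 14 = 1  t=1,i=11
  .##.# -> .   bit 13 = 0  t=1,i=5
  .##.. -> .   bit 12 = 0  t=0,i=6
  .#.## -> #   bit 11 = 1  t=1,i=3
  .#.#. -> #   bit 10 = 1  t=2,i=10
  .#..# -> .   bit 9 = 0  t=0,i=3
  .#... -> #   bit 8 = 1  t=0,i=11
  ..### -> .   bit 7 = 0  t=1,i=10
  ..##. -> #   bit 6 = 1  t=0,i=5
  ..#.# -> #   bit 5 = 1  t=1,i=2
  ..#.. -> #   bit 4 = 1  t=0,i=2
  ...## -> #   bit 3 = 1  t=4,i=13
  ...#. -> .   bit 2 = 0  t=0,i=1
  ....# -> .   bit 1 = 0  t=0,i=0
  ..... -> .   bit 0 = 0  t=0,i=13
  bits 10001101111011010100110101111000 = 2381139320

2381139320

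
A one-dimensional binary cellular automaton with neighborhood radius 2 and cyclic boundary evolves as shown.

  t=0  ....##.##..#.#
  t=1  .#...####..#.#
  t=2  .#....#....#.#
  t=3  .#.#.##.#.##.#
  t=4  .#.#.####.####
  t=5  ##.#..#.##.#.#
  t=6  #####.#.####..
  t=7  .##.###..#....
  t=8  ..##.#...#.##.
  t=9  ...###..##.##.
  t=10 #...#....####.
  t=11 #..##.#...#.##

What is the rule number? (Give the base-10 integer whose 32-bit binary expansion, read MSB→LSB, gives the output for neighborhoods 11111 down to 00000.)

2893148725

  #####|#  b31=1 t=6,i=2
  ####.|.  b30=0 t=1,i=7
  ###.#|#  b29=1 t=4,i=8
  ###..|.  b28=0 t=1,i=8
  ##.##|#  b27=1 t=0,i=6
  ##.#.|#  b26=1 t=3,i=7
  ##..#|.  b25=0 t=0,i=9
  ##...|.  b24=0 t=8,i=13
  #.###|.  b23=0 t=4,i=5
  #.##.|#  b22=1 t=0,i=7
  #.#.#|#  b21=1 t=1,i=13
  #.#..|#  b20=1 t=0,i=13
  #..##|.  b19=0 t=6,i=13
  #..#.|.  b18=0 t=0,i=10
  #...#|.  b17=0 t=1,i=3
  #....|#  b16=1 t=0,i=1
  .####|#  b15=1 t=1,i=6
  .###.|#  b14=1 t=5,i=0
  .##.#|#  b13=1 t=0,i=5
  .##..|#  b12=1 t=0,i=8
  .#.##|.  b11=0 t=3,i=4
  .#.#.|.  b10=0 t=0,i=12
  .#..#|#  b9=1 t=5,i=4
  .#...|.  b8=0 t=0,i=0
  ..###|.  b7=0 t=1,i=5
  ..##.|.  b6=0 t=0,i=4
  ..#.#|#  b5=1 t=0,i=11
  ..#..|#  b4=1 t=2,i=6
  ...##|.  b3=0 t=0,i=3
  ...#.|#  b2=1 t=2,i=5
  ....#|.  b1=0 t=0,i=2
  .....|#  b0=1 t=7,i=12
  bits 10101100011100011111001000110101 = 2893148725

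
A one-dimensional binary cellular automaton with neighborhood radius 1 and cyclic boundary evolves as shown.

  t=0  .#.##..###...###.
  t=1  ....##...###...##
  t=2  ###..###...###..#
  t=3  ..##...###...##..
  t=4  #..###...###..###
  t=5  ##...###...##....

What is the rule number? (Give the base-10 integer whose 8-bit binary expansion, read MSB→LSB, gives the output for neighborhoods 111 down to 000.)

81

  nb ###: next=.  (t=0,i=8, bit7=0)
  nb ##.: next=#  (t=0,i=4, bit6=1)
  nb #.#: next=.  (t=0,i=2, bit5=0)
  nb #..: next=#  (t=0,i=5, bit4=1)
  nb .##: next=.  (t=0,i=3, bit3=0)
  nb .#.: next=.  (t=0,i=1, bit2=0)
  nb ..#: next=.  (t=0,i=0, bit1=0)
  nb ...: next=#  (t=0,i=11, bit0=1)
  bits 01010001 = 81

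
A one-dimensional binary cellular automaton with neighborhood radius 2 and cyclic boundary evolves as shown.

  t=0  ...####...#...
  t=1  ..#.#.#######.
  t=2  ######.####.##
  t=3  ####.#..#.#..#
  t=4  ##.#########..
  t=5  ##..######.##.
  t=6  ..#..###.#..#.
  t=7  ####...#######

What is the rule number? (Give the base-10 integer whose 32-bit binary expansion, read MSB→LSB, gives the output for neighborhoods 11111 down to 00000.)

  ##### -> #   bit 31 = 1  t=1,i=8
  ####. -> .   bit 30 = 0  t=0,i=5
  ###.# -> #   bit 29 = 1  t=2,i=5
  ###.. -> #   bit 28 = 1  t=0,i=6
  ##.## -> .   bit 27 = 0  t=2,i=6
  ##.#. -> #   bit 26 = 1  t=3,i=4
  ##..# -> #   bit 25 = 1  t=4,i=12
  ##... -> #   bit 24 = 1  t=0,i=7
  #.### -> .   bit 23 = 0  t=1,i=6
  #.##. -> .   bit 22 = 0  t=5,i=0
  #.#.# -> #   bit 21 = 1  t=1,i=4
  #.#.. -> #   bit 20 = 1  t=3,i=5
  #..## -> .   bit 19 = 0  t=3,i=12
  #..#. -> #   bit 18 = 1  t=3,i=7
  #...# -> #   bit 17 = 1  t=0,i=8
  #.... -> #   bit 16 = 1  t=0,i=12
  .#### -> #   bit 15 = 1  t=0,i=4
  .###. -> .   bit 14 = 0  t=6,i=6
  .##.# -> #   bit 13 = 1  t=4,i=1
  .##.. -> .   bit 12 = 0  t=5,i=1
  .#.## -> #   bit 11 = 1  t=1,i=5
  .#.#. -> #   bit 10 = 1  t=1,i=3
  .#..# -> #   bit 9 = 1  t=3,i=6
  .#... -> #   bit 8 = 1  t=0,i=11
  ..### -> .   bit 7 = 0  t=0,i=3
  ..##. -> #   bit 6 = 1  t=4,i=0
  ..#.# -> #   bit 5 = 1  t=1,i=2
  ..#.. -> #   bit 4 = 1  t=0,i=10
  ...## -> #   bit 3 = 1  t=0,i=2
  ...#. -> #   bit 2 = 1  t=0,i=9
  ....# -> .   bit 1 = 0  t=0,i=1
  ..... -> .   bit 0 = 0  t=0,i=0
  bits 10110111001101111010111101111100 = 3073879932

3073879932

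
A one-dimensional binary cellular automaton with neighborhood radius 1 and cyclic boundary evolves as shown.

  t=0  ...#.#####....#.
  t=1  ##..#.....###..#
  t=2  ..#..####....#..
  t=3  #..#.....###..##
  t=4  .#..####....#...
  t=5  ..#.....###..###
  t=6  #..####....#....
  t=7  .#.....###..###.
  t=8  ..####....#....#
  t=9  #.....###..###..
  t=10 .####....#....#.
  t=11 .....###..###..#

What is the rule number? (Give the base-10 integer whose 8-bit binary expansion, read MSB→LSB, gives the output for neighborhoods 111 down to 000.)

  [7] ### => .  t=0,i=6
  [6] ##. => .  t=0,i=9
  [5] #.# => #  t=0,i=4
  [4] #.. => #  t=0,i=10
  [3] .## => .  t=0,i=5
  [2] .#. => .  t=0,i=3
  [1] ..# => .  t=0,i=2
  [0] ... => #  t=0,i=0
  bits 00110001 = 49

49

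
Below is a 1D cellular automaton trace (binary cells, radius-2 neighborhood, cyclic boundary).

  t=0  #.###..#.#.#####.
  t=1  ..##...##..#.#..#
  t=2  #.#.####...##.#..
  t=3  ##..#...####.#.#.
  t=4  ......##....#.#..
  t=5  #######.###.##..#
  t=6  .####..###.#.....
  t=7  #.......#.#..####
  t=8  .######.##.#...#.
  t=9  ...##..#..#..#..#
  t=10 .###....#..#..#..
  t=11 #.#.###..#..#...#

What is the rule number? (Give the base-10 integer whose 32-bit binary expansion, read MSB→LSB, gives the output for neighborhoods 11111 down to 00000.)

2374190699

  ##### -> #   bit 31 = 1  t=0,i=13
  ####. -> .   bit 30 = 0  t=0,i=14
  ###.# -> .   bit 29 = 0  t=0,i=15
  ###.. -> .   bit 28 = 0  t=0,i=4
  ##.## -> #   bit 27 = 1  t=5,i=7
  ##.#. -> #   bit 26 = 1  t=0,i=16
  ##..# -> .   bit 25 = 0  t=0,i=5
  ##... -> #   bit 24 = 1  t=1,i=4
  #.### -> #   bit 23 = 1  t=0,i=2
  #.##. -> .   bit 22 = 0  t=3,i=0
  #.#.# -> .   bit 21 = 0  t=0,i=0
  #.#.. -> .   bit 20 = 0  t=1,i=13
  #..## -> .   bit 19 = 0  t=1,i=1
  #..#. -> .   bit 18 = 0  t=0,i=6
  #...# -> #   bit 17 = 1  t=1,i=5
  #.... -> #   bit 16 = 1  t=4,i=9
  .#### -> .   bit 15 = 0  t=0,i=12
  .###. -> #   bit 14 = 1  t=0,i=3
  .##.# -> .   bit 13 = 0  t=2,i=12
  .##.. -> .   bit 12 = 0  t=1,i=3
  .#.## -> .   bit 11 = 0  t=0,i=1
  .#.#. -> #   bit 10 = 1  t=0,i=8
  .#..# -> #   bit 9 = 1  t=1,i=0
  .#... -> .   bit 8 = 0  t=3,i=5
  ..### -> .   bit 7 = 0  t=3,i=8
  ..##. -> #   bit 6 = 1  t=1,i=2
  ..#.# -> #   bit 5 = 1  t=0,i=7
  ..#.. -> .   bit 4 = 0  t=1,i=16
  ...## -> #   bit 3 = 1  t=1,i=6
  ...#. -> .   bit 2 = 0  t=4,i=11
  ....# -> #   bit 1 = 1  t=4,i=4
  ..... -> #   bit 0 = 1  t=4,i=0
  bits 10001101100000110100011001101011 = 2374190699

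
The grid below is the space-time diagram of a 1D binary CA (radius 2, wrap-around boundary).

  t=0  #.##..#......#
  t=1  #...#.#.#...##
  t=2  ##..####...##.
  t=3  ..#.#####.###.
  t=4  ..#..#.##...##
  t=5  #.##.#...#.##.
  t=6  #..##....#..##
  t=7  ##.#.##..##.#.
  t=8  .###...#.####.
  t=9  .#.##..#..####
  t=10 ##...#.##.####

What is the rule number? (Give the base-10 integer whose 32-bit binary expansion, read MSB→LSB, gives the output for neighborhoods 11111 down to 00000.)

1998694136

  nb #####: next=.  (t=3,i=6, bit31=0)
  nb ####.: next=#  (t=2,i=6, bit30=1)
  nb ###.#: next=#  (t=3,i=8, bit29=1)
  nb ###..: next=#  (t=1,i=0, bit28=1)
  nb ##.##: next=.  (t=0,i=1, bit27=0)
  nb ##.#.: next=#  (t=5,i=4, bit26=1)
  nb ##..#: next=#  (t=0,i=4, bit25=1)
  nb ##...: next=#  (t=1,i=1, bit24=1)
  nb #.###: next=.  (t=3,i=4, bit23=0)
  nb #.##.: next=.  (t=0,i=2, bit22=0)
  nb #.#.#: next=#  (t=1,i=6, bit21=1)
  nb #.#..: next=.  (t=1,i=8, bit20=0)
  nb #..##: next=.  (t=2,i=3, bit19=0)
  nb #..#.: next=.  (t=0,i=5, bit18=0)
  nb #...#: next=.  (t=1,i=2, bit17=0)
  nb #....: next=#  (t=0,i=8, bit16=1)
  nb .####: next=#  (t=2,i=5, bit15=1)
  nb .###.: next=.  (t=1,i=13, bit14=0)
  nb .##.#: next=#  (t=0,i=0, bit13=1)
  nb .##..: next=.  (t=0,i=3, bit12=0)
  nb .#.##: next=.  (t=3,i=3, bit11=0)
  nb .#.#.: next=#  (t=1,i=5, bit10=1)
  nb .#..#: next=#  (t=4,i=3, bit9=1)
  nb .#...: next=.  (t=0,i=7, bit8=0)
  nb ..###: next=#  (t=1,i=12, bit7=1)
  nb ..##.: next=#  (t=0,i=13, bit6=1)
  nb ..#.#: next=#  (t=1,i=4, bit5=1)
  nb ..#..: next=#  (t=0,i=6, bit4=1)
  nb ...##: next=#  (t=0,i=12, bit3=1)
  nb ...#.: next=.  (t=1,i=3, bit2=0)
  nb ....#: next=.  (t=0,i=11, bit1=0)
  nb .....: next=.  (t=0,i=9, bit0=0)
  bits 01110111001000011010011011111000 = 1998694136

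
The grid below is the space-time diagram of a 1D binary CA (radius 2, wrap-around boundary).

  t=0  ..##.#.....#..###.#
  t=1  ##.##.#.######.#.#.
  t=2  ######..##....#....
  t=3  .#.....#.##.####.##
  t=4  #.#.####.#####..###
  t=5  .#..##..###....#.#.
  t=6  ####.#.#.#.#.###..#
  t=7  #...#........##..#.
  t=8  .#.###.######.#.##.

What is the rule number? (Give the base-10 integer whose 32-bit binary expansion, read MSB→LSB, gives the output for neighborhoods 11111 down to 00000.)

  #####|.  b31=0 t=1,i=10
  ####.|.  b30=0 t=1,i=12
  ###.#|.  b29=0 t=0,i=16
  ###..|.  b28=0 t=2,i=5
  ##.##|#  b27=1 t=1,i=2
  ##.#.|#  b26=1 t=0,i=4
  ##..#|.  b25=0 t=2,i=6
  ##...|#  b24=1 t=2,i=10
  #.###|#  b23=1 t=1,i=8
  #.##.|#  b22=1 t=1,i=0
  #.#.#|.  b21=0 t=1,i=6
  #.#..|.  b20=0 t=0,i=5
  #..##|#  b19=1 t=0,i=1
  #..#.|#  b18=1 t=5,i=0
  #...#|.  b17=0 t=7,i=2
  #....|.  b16=0 t=0,i=7
  .####|#  b15=1 t=1,i=9
  .###.|#  b14=1 t=0,i=15
  .##.#|#  b13=1 t=0,i=3
  .##..|#  b12=1 t=2,i=9
  .#.##|.  b11=0 t=1,i=7
  .#.#.|.  b10=0 t=1,i=16
  .#..#|#  b9=1 t=0,i=0
  .#...|#  b8=1 t=0,i=6
  ..###|.  b7=0 t=0,i=14
  ..##.|.  b6=0 t=0,i=2
  ..#.#|#  b5=1 t=3,i=7
  ..#..|#  b4=1 t=0,i=11
  ...##|#  b3=1 t=2,i=18
  ...#.|#  b2=1 t=0,i=10
  ....#|#  b1=1 t=0,i=9
  .....|#  b0=1 t=0,i=8
  bits 00001101110011001111001100111111 = 231535423

231535423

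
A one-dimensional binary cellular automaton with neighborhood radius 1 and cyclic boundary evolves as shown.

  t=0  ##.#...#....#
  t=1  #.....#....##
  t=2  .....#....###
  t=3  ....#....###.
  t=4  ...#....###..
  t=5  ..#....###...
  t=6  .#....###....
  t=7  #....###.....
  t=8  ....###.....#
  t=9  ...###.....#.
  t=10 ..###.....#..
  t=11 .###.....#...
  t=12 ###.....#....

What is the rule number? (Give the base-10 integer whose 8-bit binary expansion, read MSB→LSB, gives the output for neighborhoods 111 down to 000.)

  nb ###: next=#  (t=0,i=0, bit7=1)
  nb ##.: next=.  (t=0,i=1, bit6=0)
  nb #.#: next=.  (t=0,i=2, bit5=0)
  nb #..: next=.  (t=0,i=4, bit4=0)
  nb .##: next=#  (t=0,i=12, bit3=1)
  nb .#.: next=.  (t=0,i=3, bit2=0)
  nb ..#: next=#  (t=0,i=6, bit1=1)
  nb ...: next=.  (t=0,i=5, bit0=0)
  bits 10001010 = 138

138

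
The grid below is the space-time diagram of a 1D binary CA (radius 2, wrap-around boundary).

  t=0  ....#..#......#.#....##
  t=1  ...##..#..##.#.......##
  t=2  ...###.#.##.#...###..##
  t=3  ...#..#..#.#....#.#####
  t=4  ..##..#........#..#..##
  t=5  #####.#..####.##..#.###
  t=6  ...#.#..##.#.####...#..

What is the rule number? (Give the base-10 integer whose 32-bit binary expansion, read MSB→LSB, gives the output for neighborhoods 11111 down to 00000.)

  #####|.  b31=0 t=3,i=20
  ####.|#  b30=1 t=3,i=21
  ###.#|.  b29=0 t=2,i=5
  ###..|#  b28=1 t=2,i=18
  ##.##|#  b27=1 t=5,i=13
  ##.#.|#  b26=1 t=1,i=12
  ##..#|#  b25=1 t=1,i=5
  ##...|.  b24=0 t=0,i=0
  #.###|#  b23=1 t=3,i=18
  #.##.|#  b22=1 t=2,i=9
  #.#.#|.  b21=0 t=2,i=7
  #.#..|.  b20=0 t=0,i=16
  #..##|#  b19=1 t=1,i=9
  #..#.|.  b18=0 t=0,i=6
  #...#|.  b17=0 t=1,i=1
  #....|.  b16=0 t=0,i=1
  .####|.  b15=0 t=3,i=19
  .###.|.  b14=0 t=2,i=4
  .##.#|.  b13=0 t=1,i=11
  .##..|#  b12=1 t=0,i=22
  .#.##|.  b11=0 t=2,i=8
  .#.#.|.  b10=0 t=0,i=15
  .#..#|.  b9=0 t=0,i=5
  .#...|.  b8=0 t=0,i=8
  ..###|#  b7=1 t=2,i=3
  ..##.|#  b6=1 t=0,i=21
  ..#.#|.  b5=0 t=0,i=14
  ..#..|#  b4=1 t=0,i=4
  ...##|.  b3=0 t=0,i=20
  ...#.|#  b2=1 t=0,i=3
  ....#|.  b1=0 t=0,i=2
  .....|#  b0=1 t=0,i=10
  bits 01011110110010000001000011010101 = 1590169813

1590169813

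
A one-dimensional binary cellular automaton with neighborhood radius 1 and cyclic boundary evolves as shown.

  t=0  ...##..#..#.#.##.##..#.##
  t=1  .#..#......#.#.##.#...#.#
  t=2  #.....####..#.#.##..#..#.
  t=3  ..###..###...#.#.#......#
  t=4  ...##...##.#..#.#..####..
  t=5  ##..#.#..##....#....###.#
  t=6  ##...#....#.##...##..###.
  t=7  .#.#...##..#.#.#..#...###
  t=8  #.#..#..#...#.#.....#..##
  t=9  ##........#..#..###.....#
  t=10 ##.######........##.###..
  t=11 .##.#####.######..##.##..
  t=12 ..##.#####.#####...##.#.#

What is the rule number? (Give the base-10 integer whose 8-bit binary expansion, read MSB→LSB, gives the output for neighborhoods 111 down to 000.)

225

  [7] ### => #  t=2,i=7
  [6] ##. => #  t=0,i=4
  [5] #.# => #  t=0,i=11
  [4] #.. => .  t=0,i=0
  [3] .## => .  t=0,i=3
  [2] .#. => .  t=0,i=7
  [1] ..# => .  t=0,i=2
  [0] ... => #  t=0,i=1
  bits 11100001 = 225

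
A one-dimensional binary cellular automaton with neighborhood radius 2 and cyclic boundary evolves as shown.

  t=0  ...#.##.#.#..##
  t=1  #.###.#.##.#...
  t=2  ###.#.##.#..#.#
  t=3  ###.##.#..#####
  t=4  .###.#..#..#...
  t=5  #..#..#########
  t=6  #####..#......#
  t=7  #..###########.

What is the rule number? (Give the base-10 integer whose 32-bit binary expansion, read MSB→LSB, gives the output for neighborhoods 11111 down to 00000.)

  #####|.  b31=0 t=3,i=0
  ####.|#  b30=1 t=2,i=1
  ###.#|#  b29=1 t=1,i=4
  ###..|#  b28=1 t=5,i=0
  ##.##|#  b27=1 t=3,i=3
  ##.#.|.  b26=0 t=0,i=7
  ##..#|#  b25=1 t=5,i=1
  ##...|#  b24=1 t=0,i=0
  #.###|#  b23=1 t=1,i=2
  #.##.|.  b22=0 t=0,i=5
  #.#.#|#  b21=1 t=0,i=8
  #.#..|.  b20=0 t=0,i=10
  #..##|.  b19=0 t=0,i=12
  #..#.|#  b18=1 t=2,i=11
  #...#|.  b17=0 t=0,i=1
  #....|#  b16=1 t=4,i=13
  .####|#  b15=1 t=2,i=0
  .###.|.  b14=0 t=1,i=3
  .##.#|#  b13=1 t=0,i=6
  .##..|.  b12=0 t=0,i=14
  .#.##|#  b11=1 t=0,i=4
  .#.#.|#  b10=1 t=0,i=9
  .#..#|#  b9=1 t=0,i=11
  .#...|#  b8=1 t=1,i=12
  ..###|.  b7=0 t=3,i=10
  ..##.|.  b6=0 t=0,i=13
  ..#.#|#  b5=1 t=0,i=3
  ..#..|#  b4=1 t=4,i=8
  ...##|#  b3=1 t=4,i=0
  ...#.|#  b2=1 t=0,i=2
  ....#|#  b1=1 t=4,i=14
  .....|#  b0=1 t=6,i=10
  bits 01111011101001011010111100111111 = 2074455871

2074455871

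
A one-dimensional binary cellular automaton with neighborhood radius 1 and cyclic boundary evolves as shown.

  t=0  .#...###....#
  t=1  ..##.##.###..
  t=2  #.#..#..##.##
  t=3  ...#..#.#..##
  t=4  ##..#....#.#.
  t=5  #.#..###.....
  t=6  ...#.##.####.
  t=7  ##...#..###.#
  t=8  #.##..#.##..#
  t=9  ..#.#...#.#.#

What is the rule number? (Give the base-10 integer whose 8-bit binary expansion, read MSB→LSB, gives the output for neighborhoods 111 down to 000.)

  [7] ### => #  t=0,i=6
  [6] ##. => .  t=0,i=7
  [5] #.# => .  t=0,i=0
  [4] #.. => #  t=0,i=2
  [3] .## => #  t=0,i=5
  [2] .#. => .  t=0,i=1
  [1] ..# => .  t=0,i=4
  [0] ... => #  t=0,i=3
  bits 10011001 = 153

153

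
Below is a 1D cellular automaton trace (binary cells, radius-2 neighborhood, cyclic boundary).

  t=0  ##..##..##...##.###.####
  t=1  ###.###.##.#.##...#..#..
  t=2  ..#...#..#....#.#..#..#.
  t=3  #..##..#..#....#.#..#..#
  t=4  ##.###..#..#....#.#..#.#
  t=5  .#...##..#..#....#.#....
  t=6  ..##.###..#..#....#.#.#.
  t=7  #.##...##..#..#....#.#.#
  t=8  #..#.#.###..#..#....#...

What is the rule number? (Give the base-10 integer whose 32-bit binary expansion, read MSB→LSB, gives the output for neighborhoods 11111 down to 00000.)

  ##### -> .   bit 31 = 0  t=0,i=22
  ####. -> #   bit 30 = 1  t=0,i=0
  ###.# -> #   bit 29 = 1  t=0,i=18
  ###.. -> #   bit 28 = 1  t=0,i=1
  ##.## -> .   bit 27 = 0  t=0,i=15
  ##.#. -> .   bit 26 = 0  t=1,i=10
  ##..# -> #   bit 25 = 1  t=0,i=2
  ##... -> .   bit 24 = 0  t=0,i=10
  #.### -> .   bit 23 = 0  t=0,i=16
  #.##. -> .   bit 22 = 0  t=1,i=8
  #.#.# -> .   bit 21 = 0  t=1,i=11
  #.#.. -> .   bit 20 = 0  t=2,i=16
  #..## -> .   bit 19 = 0  t=0,i=3
  #..#. -> .   bit 18 = 0  t=1,i=20
  #...# -> #   bit 17 = 1  t=0,i=11
  #.... -> .   bit 16 = 0  t=2,i=11
  .#### -> #   bit 15 = 1  t=0,i=21
  .###. -> .   bit 14 = 0  t=0,i=17
  .##.# -> #   bit 13 = 1  t=0,i=14
  .##.. -> #   bit 12 = 1  t=0,i=5
  .#.## -> .   bit 11 = 0  t=1,i=12
  .#.#. -> #   bit 10 = 1  t=2,i=15
  .#..# -> #   bit 9 = 1  t=1,i=19
  .#... -> #   bit 8 = 1  t=2,i=3
  ..### -> .   bit 7 = 0  t=1,i=0
  ..##. -> #   bit 6 = 1  t=0,i=4
  ..#.# -> .   bit 5 = 0  t=2,i=14
  ..#.. -> .   bit 4 = 0  t=1,i=18
  ...## -> .   bit 3 = 0  t=0,i=12
  ...#. -> .   bit 2 = 0  t=1,i=17
  ....# -> .   bit 1 = 0  t=2,i=12
  ..... -> #   bit 0 = 1  t=5,i=22
  bits 01110010000000101011011101000001 = 1912780609

1912780609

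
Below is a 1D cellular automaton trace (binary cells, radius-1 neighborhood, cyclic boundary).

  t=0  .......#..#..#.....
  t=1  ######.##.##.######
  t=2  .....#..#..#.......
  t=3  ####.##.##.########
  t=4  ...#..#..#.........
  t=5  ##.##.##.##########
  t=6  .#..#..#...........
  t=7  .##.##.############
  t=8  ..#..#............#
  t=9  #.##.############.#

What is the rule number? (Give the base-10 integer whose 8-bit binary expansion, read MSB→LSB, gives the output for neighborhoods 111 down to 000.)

  ###|.  b7=0 t=1,i=0
  ##.|#  b6=1 t=1,i=5
  #.#|.  b5=0 t=1,i=6
  #..|#  b4=1 t=0,i=8
  .##|.  b3=0 t=1,i=7
  .#.|#  b2=1 t=0,i=7
  ..#|.  b1=0 t=0,i=6
  ...|#  b0=1 t=0,i=0
  bits 01010101 = 85

85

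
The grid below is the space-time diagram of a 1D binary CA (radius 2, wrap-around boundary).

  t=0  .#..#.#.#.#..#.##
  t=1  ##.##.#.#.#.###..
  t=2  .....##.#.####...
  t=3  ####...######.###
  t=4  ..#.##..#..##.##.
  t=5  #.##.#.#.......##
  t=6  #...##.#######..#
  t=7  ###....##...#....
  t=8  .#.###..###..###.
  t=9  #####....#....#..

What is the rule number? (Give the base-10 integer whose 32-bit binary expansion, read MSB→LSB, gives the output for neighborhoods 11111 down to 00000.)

1706547491

  nb #####: next=.  (t=3,i=0, bit31=0)
  nb ####.: next=#  (t=2,i=12, bit30=1)
  nb ###.#: next=#  (t=3,i=12, bit29=1)
  nb ###..: next=.  (t=1,i=14, bit28=0)
  nb ##.##: next=.  (t=1,i=2, bit27=0)
  nb ##.#.: next=#  (t=0,i=0, bit26=1)
  nb ##..#: next=.  (t=1,i=15, bit25=0)
  nb ##...: next=#  (t=2,i=14, bit24=1)
  nb #.###: next=#  (t=1,i=12, bit23=1)
  nb #.##.: next=.  (t=0,i=15, bit22=0)
  nb #.#.#: next=#  (t=0,i=6, bit21=1)
  nb #.#..: next=#  (t=0,i=1, bit20=1)
  nb #..##: next=.  (t=1,i=16, bit19=0)
  nb #..#.: next=#  (t=0,i=3, bit18=1)
  nb #...#: next=#  (t=3,i=5, bit17=1)
  nb #....: next=#  (t=2,i=15, bit16=1)
  nb .####: next=#  (t=2,i=11, bit15=1)
  nb .###.: next=#  (t=1,i=13, bit14=1)
  nb .##.#: next=.  (t=0,i=16, bit13=0)
  nb .##..: next=#  (t=4,i=5, bit12=1)
  nb .#.##: next=#  (t=0,i=14, bit11=1)
  nb .#.#.: next=.  (t=0,i=5, bit10=0)
  nb .#..#: next=.  (t=0,i=2, bit9=0)
  nb .#...: next=#  (t=5,i=8, bit8=1)
  nb ..###: next=.  (t=3,i=7, bit7=0)
  nb ..##.: next=.  (t=1,i=0, bit6=0)
  nb ..#.#: next=#  (t=0,i=4, bit5=1)
  nb ..#..: next=.  (t=4,i=8, bit4=0)
  nb ...##: next=.  (t=2,i=4, bit3=0)
  nb ...#.: next=.  (t=4,i=1, bit2=0)
  nb ....#: next=#  (t=2,i=3, bit1=1)
  nb .....: next=#  (t=2,i=0, bit0=1)
  bits 01100101101101111101100100100011 = 1706547491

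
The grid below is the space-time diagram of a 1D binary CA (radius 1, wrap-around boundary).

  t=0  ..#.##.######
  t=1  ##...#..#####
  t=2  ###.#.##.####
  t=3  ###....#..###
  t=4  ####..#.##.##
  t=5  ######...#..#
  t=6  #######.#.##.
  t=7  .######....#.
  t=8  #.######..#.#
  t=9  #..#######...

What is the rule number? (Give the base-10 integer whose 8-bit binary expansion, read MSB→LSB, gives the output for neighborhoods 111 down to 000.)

  ### -> #   bit 7 = 1  t=0,i=8
  ##. -> #   bit 6 = 1  t=0,i=5
  #.# -> .   bit 5 = 0  t=0,i=3
  #.. -> #   bit 4 = 1  t=0,i=0
  .## -> .   bit 3 = 0  t=0,i=4
  .#. -> .   bit 2 = 0  t=0,i=2
  ..# -> #   bit 1 = 1  t=0,i=1
  ... -> .   bit 0 = 0  t=1,i=3
  bits 11010010 = 210

210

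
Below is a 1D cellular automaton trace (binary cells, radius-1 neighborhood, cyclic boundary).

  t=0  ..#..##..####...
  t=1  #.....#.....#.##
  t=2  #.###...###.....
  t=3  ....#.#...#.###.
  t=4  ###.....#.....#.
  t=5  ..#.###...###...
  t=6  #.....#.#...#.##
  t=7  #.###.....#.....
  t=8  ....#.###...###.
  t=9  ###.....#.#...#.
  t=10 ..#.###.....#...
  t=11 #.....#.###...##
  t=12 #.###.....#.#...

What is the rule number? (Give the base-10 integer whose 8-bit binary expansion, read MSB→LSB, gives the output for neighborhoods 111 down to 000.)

  [7] ### => .  t=0,i=10
  [6] ##. => #  t=0,i=6
  [5] #.# => .  t=1,i=13
  [4] #.. => .  t=0,i=3
  [3] .## => .  t=0,i=5
  [2] .#. => .  t=0,i=2
  [1] ..# => .  t=0,i=1
  [0] ... => #  t=0,i=0
  bits 01000001 = 65

65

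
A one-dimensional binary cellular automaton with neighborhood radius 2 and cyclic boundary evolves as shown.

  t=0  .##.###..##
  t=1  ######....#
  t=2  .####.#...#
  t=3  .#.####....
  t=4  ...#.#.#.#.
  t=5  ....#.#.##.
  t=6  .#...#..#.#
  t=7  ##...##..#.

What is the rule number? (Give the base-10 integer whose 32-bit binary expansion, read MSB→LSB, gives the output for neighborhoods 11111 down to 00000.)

  [31] ##### => #  t=1,i=1
  [30] ####. => #  t=1,i=4
  [29] ###.# => #  t=2,i=4
  [28] ###.. => .  t=0,i=6
  [27] ##.## => #  t=0,i=0
  [26] ##.#. => #  t=2,i=5
  [25] ##..# => .  t=0,i=7
  [24] ##... => #  t=1,i=6
  [23] #.### => #  t=0,i=4
  [22] #.##. => #  t=0,i=1
  [21] #.#.# => .  t=4,i=5
  [20] #.#.. => #  t=2,i=6
  [19] #..## => .  t=0,i=8
  [18] #..#. => .  t=6,i=7
  [17] #...# => .  t=2,i=8
  [16] #.... => .  t=1,i=7
  [15] .#### => .  t=1,i=0
  [14] .###. => #  t=0,i=5
  [13] .##.# => #  t=0,i=2
  [12] .##.. => .  t=5,i=9
  [11] .#.## => .  t=2,i=0
  [10] .#.#. => #  t=4,i=4
  [9] .#..# => #  t=6,i=6
  [8] .#... => .  t=2,i=7
  [7] ..### => #  t=1,i=10
  [6] ..##. => .  t=0,i=9
  [5] ..#.# => .  t=2,i=10
  [4] ..#.. => #  t=6,i=5
  [3] ...## => .  t=1,i=9
  [2] ...#. => .  t=2,i=9
  [1] ....# => .  t=1,i=8
  [0] ..... => #  t=3,i=9
  bits 11101101110100000110011010010001 = 3989857937

3989857937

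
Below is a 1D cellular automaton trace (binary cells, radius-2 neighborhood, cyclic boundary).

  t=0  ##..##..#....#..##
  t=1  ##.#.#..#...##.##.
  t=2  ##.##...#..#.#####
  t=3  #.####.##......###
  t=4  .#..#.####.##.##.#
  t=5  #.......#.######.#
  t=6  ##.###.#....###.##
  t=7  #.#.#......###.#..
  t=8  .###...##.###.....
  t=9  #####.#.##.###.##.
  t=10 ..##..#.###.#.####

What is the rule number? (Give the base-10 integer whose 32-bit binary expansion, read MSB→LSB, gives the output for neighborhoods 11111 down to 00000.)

3647501469

  nb #####: next=#  (t=2,i=15, bit31=1)
  nb ####.: next=#  (t=0,i=0, bit30=1)
  nb ###.#: next=.  (t=2,i=1, bit29=0)
  nb ###..: next=#  (t=0,i=1, bit28=1)
  nb ##.##: next=#  (t=1,i=14, bit27=1)
  nb ##.#.: next=.  (t=1,i=2, bit26=0)
  nb ##..#: next=.  (t=0,i=2, bit25=0)
  nb ##...: next=#  (t=2,i=5, bit24=1)
  nb #.###: next=.  (t=2,i=13, bit23=0)
  nb #.##.: next=#  (t=1,i=0, bit22=1)
  nb #.#.#: next=#  (t=1,i=3, bit21=1)
  nb #.#..: next=.  (t=1,i=5, bit20=0)
  nb #..##: next=#  (t=0,i=3, bit19=1)
  nb #..#.: next=.  (t=0,i=7, bit18=0)
  nb #...#: next=.  (t=1,i=10, bit17=0)
  nb #....: next=.  (t=0,i=10, bit16=0)
  nb .####: next=.  (t=0,i=17, bit15=0)
  nb .###.: next=#  (t=6,i=4, bit14=1)
  nb .##.#: next=#  (t=1,i=1, bit13=1)
  nb .##..: next=#  (t=0,i=5, bit12=1)
  nb .#.##: next=.  (t=2,i=12, bit11=0)
  nb .#.#.: next=#  (t=1,i=4, bit10=1)
  nb .#..#: next=.  (t=0,i=14, bit9=0)
  nb .#...: next=.  (t=0,i=9, bit8=0)
  nb ..###: next=#  (t=0,i=16, bit7=1)
  nb ..##.: next=.  (t=0,i=4, bit6=0)
  nb ..#.#: next=.  (t=2,i=11, bit5=0)
  nb ..#..: next=#  (t=0,i=8, bit4=1)
  nb ...##: next=#  (t=1,i=11, bit3=1)
  nb ...#.: next=#  (t=0,i=12, bit2=1)
  nb ....#: next=.  (t=0,i=11, bit1=0)
  nb .....: next=#  (t=3,i=11, bit0=1)
  bits 11011001011010000111010010011101 = 3647501469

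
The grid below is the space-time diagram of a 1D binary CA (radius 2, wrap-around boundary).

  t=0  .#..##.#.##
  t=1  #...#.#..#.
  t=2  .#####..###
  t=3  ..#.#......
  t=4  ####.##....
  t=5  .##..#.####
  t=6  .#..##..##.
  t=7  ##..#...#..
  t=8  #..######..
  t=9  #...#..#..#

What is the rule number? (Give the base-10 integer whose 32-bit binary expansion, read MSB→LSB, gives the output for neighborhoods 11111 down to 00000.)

  ##### -> .   bit 31 = 0  t=2,i=3
  ####. -> #   bit 30 = 1  t=2,i=4
  ###.# -> .   bit 29 = 0  t=2,i=10
  ###.. -> .   bit 28 = 0  t=2,i=5
  ##.## -> .   bit 27 = 0  t=2,i=0
  ##.#. -> #   bit 26 = 1  t=0,i=0
  ##..# -> .   bit 25 = 0  t=2,i=6
  ##... -> #   bit 24 = 1  t=4,i=7
  #.### -> .   bit 23 = 0  t=2,i=1
  #.##. -> #   bit 22 = 1  t=0,i=9
  #.#.# -> .   bit 21 = 0  t=0,i=7
  #.#.. -> .   bit 20 = 0  t=0,i=1
  #..## -> .   bit 19 = 0  t=0,i=3
  #..#. -> #   bit 18 = 1  t=1,i=8
  #...# -> #   bit 17 = 1  t=1,i=2
  #.... -> #   bit 16 = 1  t=3,i=6
  .#### -> #   bit 15 = 1  t=2,i=2
  .###. -> .   bit 14 = 0  t=2,i=9
  .##.# -> .   bit 13 = 0  t=0,i=5
  .##.. -> .   bit 12 = 0  t=4,i=6
  .#.## -> .   bit 11 = 0  t=0,i=8
  .#.#. -> #   bit 10 = 1  t=1,i=5
  .#..# -> .   bit 9 = 0  t=0,i=2
  .#... -> #   bit 8 = 1  t=1,i=1
  ..### -> .   bit 7 = 0  t=2,i=8
  ..##. -> #   bit 6 = 1  t=0,i=4
  ..#.# -> #   bit 5 = 1  t=1,i=4
  ..#.. -> #   bit 4 = 1  t=6,i=1
  ...## -> #   bit 3 = 1  t=4,i=10
  ...#. -> #   bit 2 = 1  t=1,i=3
  ....# -> #   bit 1 = 1  t=3,i=0
  ..... -> .   bit 0 = 0  t=3,i=7
  bits 01000101010001111000010101111110 = 1162315134

1162315134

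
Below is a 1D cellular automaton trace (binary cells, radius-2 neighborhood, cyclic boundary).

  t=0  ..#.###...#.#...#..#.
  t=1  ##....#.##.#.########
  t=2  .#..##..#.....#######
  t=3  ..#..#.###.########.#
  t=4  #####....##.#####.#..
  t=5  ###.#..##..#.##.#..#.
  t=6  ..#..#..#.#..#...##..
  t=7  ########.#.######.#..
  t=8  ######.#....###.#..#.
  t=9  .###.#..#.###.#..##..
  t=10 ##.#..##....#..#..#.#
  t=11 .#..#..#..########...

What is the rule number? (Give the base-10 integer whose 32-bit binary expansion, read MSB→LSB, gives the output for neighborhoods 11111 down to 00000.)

  nb #####: next=#  (t=1,i=15, bit31=1)
  nb ####.: next=.  (t=1,i=0, bit30=0)
  nb ###.#: next=#  (t=2,i=20, bit29=1)
  nb ###..: next=#  (t=0,i=6, bit28=1)
  nb ##.##: next=#  (t=3,i=10, bit27=1)
  nb ##.#.: next=.  (t=1,i=10, bit26=0)
  nb ##..#: next=.  (t=2,i=6, bit25=0)
  nb ##...: next=.  (t=0,i=7, bit24=0)
  nb #.###: next=.  (t=0,i=4, bit23=0)
  nb #.##.: next=#  (t=1,i=8, bit22=1)
  nb #.#.#: next=.  (t=1,i=11, bit21=0)
  nb #.#..: next=.  (t=0,i=12, bit20=0)
  nb #..##: next=.  (t=2,i=3, bit19=0)
  nb #..#.: next=#  (t=0,i=18, bit18=1)
  nb #...#: next=#  (t=0,i=0, bit17=1)
  nb #....: next=.  (t=1,i=3, bit16=0)
  nb .####: next=#  (t=1,i=14, bit15=1)
  nb .###.: next=.  (t=0,i=5, bit14=0)
  nb .##.#: next=.  (t=1,i=9, bit13=0)
  nb .##..: next=#  (t=2,i=5, bit12=1)
  nb .#.##: next=.  (t=0,i=3, bit11=0)
  nb .#.#.: next=#  (t=0,i=11, bit10=1)
  nb .#..#: next=#  (t=0,i=17, bit9=1)
  nb .#...: next=#  (t=0,i=13, bit8=1)
  nb ..###: next=#  (t=2,i=14, bit7=1)
  nb ..##.: next=.  (t=2,i=4, bit6=0)
  nb ..#.#: next=.  (t=0,i=2, bit5=0)
  nb ..#..: next=#  (t=0,i=16, bit4=1)
  nb ...##: next=#  (t=2,i=13, bit3=1)
  nb ...#.: next=#  (t=0,i=1, bit2=1)
  nb ....#: next=#  (t=1,i=4, bit1=1)
  nb .....: next=#  (t=2,i=11, bit0=1)
  bits 10111000010001101001011110011111 = 3091634079

3091634079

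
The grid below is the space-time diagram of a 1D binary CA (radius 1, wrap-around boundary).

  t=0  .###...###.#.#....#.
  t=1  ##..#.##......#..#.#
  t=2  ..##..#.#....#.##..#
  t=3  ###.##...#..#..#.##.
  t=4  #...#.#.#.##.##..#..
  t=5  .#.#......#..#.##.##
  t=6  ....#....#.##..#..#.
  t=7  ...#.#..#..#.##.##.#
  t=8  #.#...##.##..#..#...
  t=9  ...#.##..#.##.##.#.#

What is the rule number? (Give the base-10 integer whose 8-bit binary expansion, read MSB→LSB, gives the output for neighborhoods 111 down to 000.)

26

  nb ###: next=.  (t=0,i=2, bit7=0)
  nb ##.: next=.  (t=0,i=3, bit6=0)
  nb #.#: next=.  (t=0,i=10, bit5=0)
  nb #..: next=#  (t=0,i=4, bit4=1)
  nb .##: next=#  (t=0,i=1, bit3=1)
  nb .#.: next=.  (t=0,i=11, bit2=0)
  nb ..#: next=#  (t=0,i=0, bit1=1)
  nb ...: next=.  (t=0,i=5, bit0=0)
  bits 00011010 = 26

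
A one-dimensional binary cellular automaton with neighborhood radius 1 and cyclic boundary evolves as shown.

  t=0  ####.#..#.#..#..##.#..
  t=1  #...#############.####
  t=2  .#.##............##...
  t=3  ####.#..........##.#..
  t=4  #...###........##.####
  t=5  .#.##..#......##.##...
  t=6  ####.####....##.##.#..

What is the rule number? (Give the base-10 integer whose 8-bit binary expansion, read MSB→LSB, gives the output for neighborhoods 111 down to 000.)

  [7] ### => .  t=0,i=1
  [6] ##. => .  t=0,i=3
  [5] #.# => #  t=0,i=4
  [4] #.. => #  t=0,i=6
  [3] .## => #  t=0,i=0
  [2] .#. => #  t=0,i=5
  [1] ..# => #  t=0,i=7
  [0] ... => .  t=1,i=2
  bits 00111110 = 62

62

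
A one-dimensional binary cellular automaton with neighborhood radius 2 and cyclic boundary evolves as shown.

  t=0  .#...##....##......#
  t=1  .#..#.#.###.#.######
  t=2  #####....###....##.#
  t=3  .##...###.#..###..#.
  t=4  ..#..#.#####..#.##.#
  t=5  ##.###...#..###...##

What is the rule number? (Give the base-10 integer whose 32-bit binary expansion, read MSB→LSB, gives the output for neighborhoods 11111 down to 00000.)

2920632879

  ##### -> #   bit 31 = 1  t=1,i=16
  ####. -> .   bit 30 = 0  t=1,i=18
  ###.# -> #   bit 29 = 1  t=1,i=10
  ###.. -> .   bit 28 = 0  t=2,i=4
  ##.## -> #   bit 27 = 1  t=2,i=18
  ##.#. -> #   bit 26 = 1  t=1,i=0
  ##..# -> #   bit 25 = 1  t=3,i=16
  ##... -> .   bit 24 = 0  t=0,i=7
  #.### -> .   bit 23 = 0  t=1,i=8
  #.##. -> .   bit 22 = 0  t=4,i=16
  #.#.# -> .   bit 21 = 0  t=1,i=6
  #.#.. -> #   bit 20 = 1  t=0,i=1
  #..## -> .   bit 19 = 0  t=3,i=0
  #..#. -> #   bit 18 = 1  t=1,i=3
  #...# -> .   bit 17 = 0  t=0,i=3
  #.... -> #   bit 16 = 1  t=0,i=8
  .#### -> .   bit 15 = 0  t=1,i=15
  .###. -> #   bit 14 = 1  t=1,i=9
  .##.# -> .   bit 13 = 0  t=2,i=17
  .##.. -> #   bit 12 = 1  t=0,i=6
  .#.## -> .   bit 11 = 0  t=1,i=7
  .#.#. -> .   bit 10 = 0  t=0,i=0
  .#..# -> #   bit 9 = 1  t=1,i=2
  .#... -> .   bit 8 = 0  t=0,i=2
  ..### -> .   bit 7 = 0  t=2,i=9
  ..##. -> .   bit 6 = 0  t=0,i=5
  ..#.# -> #   bit 5 = 1  t=0,i=19
  ..#.. -> .   bit 4 = 0  t=3,i=18
  ...## -> #   bit 3 = 1  t=0,i=4
  ...#. -> #   bit 2 = 1  t=0,i=18
  ....# -> #   bit 1 = 1  t=0,i=9
  ..... -> #   bit 0 = 1  t=0,i=15
  bits 10101110000101010101001000101111 = 2920632879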